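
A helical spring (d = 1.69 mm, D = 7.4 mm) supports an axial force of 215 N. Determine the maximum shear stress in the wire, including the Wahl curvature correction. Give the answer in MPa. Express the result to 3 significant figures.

Spring index C = D/d = 7.4/1.69 = 4.3787
K_W = (4C−1)/(4C−4) + 0.615/C = 16.515/13.515 + 0.1405 = 1.3624
τ₀ = 8FD/(πd³) = 8·215·7.4/(π·1.69³) = 12728/15.164 = 839.36 MPa
τ_max = K·τ₀ = 1.3624 × 839.36 = 1143.6 MPa

1140 MPa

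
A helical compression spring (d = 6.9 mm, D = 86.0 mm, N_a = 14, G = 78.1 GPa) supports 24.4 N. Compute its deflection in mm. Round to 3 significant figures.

k = Gd⁴/(8D³N_a) = (78.1×10³)(6.9⁴)/(8·86.0³·14) = 2.485 N/mm
δ = F/k = 24.4 / 2.485 = 9.8187 mm

9.82 mm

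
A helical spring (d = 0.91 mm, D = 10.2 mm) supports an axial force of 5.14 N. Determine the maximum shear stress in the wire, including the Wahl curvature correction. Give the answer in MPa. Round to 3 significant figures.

Spring index C = D/d = 10.2/0.91 = 11.2088
K_W = (4C−1)/(4C−4) + 0.615/C = 43.835/40.835 + 0.0549 = 1.1283
τ₀ = 8FD/(πd³) = 8·5.14·10.2/(π·0.91³) = 419.424/2.3674 = 177.17 MPa
τ_max = K·τ₀ = 1.1283 × 177.17 = 199.9 MPa

200 MPa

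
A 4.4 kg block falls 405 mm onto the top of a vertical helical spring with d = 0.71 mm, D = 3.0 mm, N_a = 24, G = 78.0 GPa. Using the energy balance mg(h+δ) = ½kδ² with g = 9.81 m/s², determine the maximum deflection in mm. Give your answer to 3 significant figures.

108 mm

k = Gd⁴/(8D³N_a) = (78.0×10³)(0.71⁴)/(8·3.0³·24) = 3.8235 N/mm
W = mg = 4.4 × 9.81 = 43.164 N
½kδ² − Wδ − Wh = 0 → δ = (W + √(W² + 2kWh))/k
δ = (43.164 + √(1863.1 + 133681))/3.8235 = (43.164 + 368.16)/3.8235 = 107.58 mm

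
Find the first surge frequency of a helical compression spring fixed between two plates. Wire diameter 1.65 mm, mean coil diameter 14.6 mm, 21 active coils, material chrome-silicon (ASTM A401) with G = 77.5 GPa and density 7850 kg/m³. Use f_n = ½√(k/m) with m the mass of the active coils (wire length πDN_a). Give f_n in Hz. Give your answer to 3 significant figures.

130 Hz

k = Gd⁴/(8D³N_a) = (77.5×10³)(1.65⁴)/(8·14.6³·21) = 1.0987 N/mm = 1098.7 N/m
Wire length L = πDN_a = π·14.6·21 = 963.21 mm
m = ρ·(πd²/4)·L = 7850 × 2.1382×10⁻⁶ m² × 0.96321 m = 0.016168 kg
f_n = ½√(k/m) = 0.5·√(1098.7/0.016168) = 0.5·√(67955) = 130.34 Hz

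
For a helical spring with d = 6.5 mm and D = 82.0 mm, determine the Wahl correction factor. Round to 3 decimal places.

C = D/d = 82.0/6.5 = 12.6154
K_W = (4C−1)/(4C−4) + 0.615/C = 49.462/46.462 + 0.0488 = 1.1133

1.113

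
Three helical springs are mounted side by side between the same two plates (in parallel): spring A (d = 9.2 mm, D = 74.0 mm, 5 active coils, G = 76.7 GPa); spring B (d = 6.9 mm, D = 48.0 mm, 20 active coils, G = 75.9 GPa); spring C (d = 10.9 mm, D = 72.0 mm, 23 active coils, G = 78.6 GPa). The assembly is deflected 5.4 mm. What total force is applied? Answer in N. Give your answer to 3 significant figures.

k_A = Gd⁴/(8D³N_a) = (76.7×10³)(9.2⁴)/(8·74.0³·5) = 33.899 N/mm
k_B = Gd⁴/(8D³N_a) = (75.9×10³)(6.9⁴)/(8·48.0³·20) = 9.7229 N/mm
k_C = Gd⁴/(8D³N_a) = (78.6×10³)(10.9⁴)/(8·72.0³·23) = 16.155 N/mm
Parallel: k_eq = 33.899 + 9.7229 + 16.155 = 59.777 N/mm
F = k_eq·δ = 59.777·5.4 = 322.8 N

323 N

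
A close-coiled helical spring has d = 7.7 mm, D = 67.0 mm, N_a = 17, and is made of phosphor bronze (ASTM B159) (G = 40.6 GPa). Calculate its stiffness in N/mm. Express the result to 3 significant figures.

3.49 N/mm

k = Gd⁴/(8D³N_a) = (40.6×10³ × 7.7⁴) / (8 × 67.0³ × 17)
  = 1.42721e+08 / 4.09038e+07 = 3.4892 N/mm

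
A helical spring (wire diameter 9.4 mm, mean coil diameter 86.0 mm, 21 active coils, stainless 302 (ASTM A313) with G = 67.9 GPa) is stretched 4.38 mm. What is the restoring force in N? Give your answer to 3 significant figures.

k = Gd⁴/(8D³N_a) = (67.9×10³)(9.4⁴)/(8·86.0³·21) = 4.9611 N/mm
F = k·δ = 4.9611 × 4.38 = 21.73 N

21.7 N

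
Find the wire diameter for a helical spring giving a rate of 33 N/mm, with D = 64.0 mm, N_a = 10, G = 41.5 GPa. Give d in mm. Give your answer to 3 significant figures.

d = (8D³N_a·k / G)^(1/4) = (8·64.0³·10·33 / (41.5×10³))^0.25
  = (16676)^0.25 = 11.3638 mm

11.4 mm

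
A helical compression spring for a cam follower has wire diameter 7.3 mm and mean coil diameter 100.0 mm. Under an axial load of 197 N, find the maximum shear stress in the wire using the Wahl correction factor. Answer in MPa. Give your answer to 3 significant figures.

142 MPa

Spring index C = D/d = 100.0/7.3 = 13.6986
K_W = (4C−1)/(4C−4) + 0.615/C = 53.795/50.795 + 0.0449 = 1.1040
τ₀ = 8FD/(πd³) = 8·197·100.0/(π·7.3³) = 157600/1222.1 = 128.95 MPa
τ_max = K·τ₀ = 1.1040 × 128.95 = 142.36 MPa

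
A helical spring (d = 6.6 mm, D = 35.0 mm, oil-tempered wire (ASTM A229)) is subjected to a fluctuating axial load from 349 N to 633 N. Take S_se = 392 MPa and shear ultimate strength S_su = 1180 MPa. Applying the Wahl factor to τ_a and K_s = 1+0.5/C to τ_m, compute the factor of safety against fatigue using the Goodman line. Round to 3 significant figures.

C = D/d = 35.0/6.6 = 5.3030; K_W = (4C−1)/(4C−4)+0.615/C = 1.2903; K_s = 1+0.5/C = 1.0943
F_a = (F_max−F_min)/2 = 142 N; F_m = (F_max+F_min)/2 = 491 N
τ_a = K_W·8F_aD/(πd³) = 1.2903 × 44.021 = 56.799 MPa
τ_m = K_s·8F_mD/(πd³) = 1.0943 × 152.22 = 166.57 MPa
Goodman: 1/n_f = τ_a/S_se + τ_m/S_su = 56.799/392 + 166.57/1180 = 0.14490 + 0.14116 = 0.28605
n_f = 1/0.28605 = 3.496

3.50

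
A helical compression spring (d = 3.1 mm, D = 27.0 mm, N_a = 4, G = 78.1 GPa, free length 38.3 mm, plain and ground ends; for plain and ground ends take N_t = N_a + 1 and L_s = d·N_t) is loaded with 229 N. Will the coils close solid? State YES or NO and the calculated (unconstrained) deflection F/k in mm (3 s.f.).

NO, δ = 20.0 mm

k = Gd⁴/(8D³N_a) = (78.1×10³)(3.1⁴)/(8·27.0³·4) = 11.451 N/mm
N_t = 5; L_s = 3.1·5 = 15.5 mm; δ_solid = L₀ − L_s = 38.3 − 15.5 = 22.8 mm
δ = F/k = 229/11.451 = 19.998 mm
δ < δ_solid → spring does not go solid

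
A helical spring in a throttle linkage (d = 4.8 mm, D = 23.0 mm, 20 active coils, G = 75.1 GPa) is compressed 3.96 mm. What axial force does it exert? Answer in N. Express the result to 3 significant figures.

81.1 N

k = Gd⁴/(8D³N_a) = (75.1×10³)(4.8⁴)/(8·23.0³·20) = 20.479 N/mm
F = k·δ = 20.479 × 3.96 = 81.095 N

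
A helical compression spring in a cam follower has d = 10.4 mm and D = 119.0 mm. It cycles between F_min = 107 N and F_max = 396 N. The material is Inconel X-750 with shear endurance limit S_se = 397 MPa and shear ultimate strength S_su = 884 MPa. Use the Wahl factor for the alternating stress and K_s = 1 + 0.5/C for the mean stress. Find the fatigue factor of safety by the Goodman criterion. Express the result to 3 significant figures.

C = D/d = 119.0/10.4 = 11.4423; K_W = (4C−1)/(4C−4)+0.615/C = 1.1256; K_s = 1+0.5/C = 1.0437
F_a = (F_max−F_min)/2 = 144.5 N; F_m = (F_max+F_min)/2 = 251.5 N
τ_a = K_W·8F_aD/(πd³) = 1.1256 × 38.927 = 43.816 MPa
τ_m = K_s·8F_mD/(πd³) = 1.0437 × 67.752 = 70.713 MPa
Goodman: 1/n_f = τ_a/S_se + τ_m/S_su = 43.816/397 + 70.713/884 = 0.11037 + 0.07999 = 0.19036
n_f = 1/0.19036 = 5.253

5.25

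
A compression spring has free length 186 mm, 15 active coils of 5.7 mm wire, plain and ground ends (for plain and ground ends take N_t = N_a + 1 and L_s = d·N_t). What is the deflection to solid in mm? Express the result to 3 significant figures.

N_t = 16; L_s = 5.7·16 = 91.2 mm
δ_solid = L₀ − L_s = 186 − 91.2 = 94.8 mm

94.8 mm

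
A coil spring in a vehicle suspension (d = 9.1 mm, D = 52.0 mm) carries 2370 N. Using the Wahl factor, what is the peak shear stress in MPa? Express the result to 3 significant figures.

528 MPa

Spring index C = D/d = 52.0/9.1 = 5.7143
K_W = (4C−1)/(4C−4) + 0.615/C = 21.857/18.857 + 0.1076 = 1.2667
τ₀ = 8FD/(πd³) = 8·2370·52.0/(π·9.1³) = 985920/2367.4 = 416.45 MPa
τ_max = K·τ₀ = 1.2667 × 416.45 = 527.53 MPa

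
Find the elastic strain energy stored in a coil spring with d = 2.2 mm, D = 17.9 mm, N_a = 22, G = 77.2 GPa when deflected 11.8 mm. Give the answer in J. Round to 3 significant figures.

k = Gd⁴/(8D³N_a) = (77.2×10³)(2.2⁴)/(8·17.9³·22) = 1.7916 N/mm
U = ½kδ² = 0.5 × 1.7916 × 11.8² = 124.73 N·mm = 0.12473 J

0.125 J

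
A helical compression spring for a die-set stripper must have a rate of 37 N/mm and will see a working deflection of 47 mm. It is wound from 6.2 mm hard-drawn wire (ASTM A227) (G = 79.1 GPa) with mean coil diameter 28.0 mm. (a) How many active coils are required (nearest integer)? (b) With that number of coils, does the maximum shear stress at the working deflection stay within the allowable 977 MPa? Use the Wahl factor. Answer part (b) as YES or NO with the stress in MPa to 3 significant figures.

N_a = Gd⁴/(8D³k) = (79.1×10³)(6.2⁴)/(8·28.0³·37) = 17.99 → N_a = 18
Actual rate k = Gd⁴/(8D³·18) = 36.975 N/mm
Working load F = kδ = 36.975·47 = 1737.8 N
C = 28.0/6.2 = 4.5161; K_W = (4C−1)/(4C−4)+0.615/C = 1.3495
τ_max = K_W·8FD/(πd³) = 1.3495·519.91 = 701.61 MPa
τ_max ≤ 977 MPa → acceptable

(a) 18 coils; (b) YES, τ_max = 702 MPa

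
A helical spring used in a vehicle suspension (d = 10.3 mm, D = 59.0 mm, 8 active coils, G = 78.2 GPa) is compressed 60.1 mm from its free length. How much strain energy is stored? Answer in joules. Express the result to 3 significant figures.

121 J

k = Gd⁴/(8D³N_a) = (78.2×10³)(10.3⁴)/(8·59.0³·8) = 66.961 N/mm
U = ½kδ² = 0.5 × 66.961 × 60.1² = 1.2093e+05 N·mm = 120.93 J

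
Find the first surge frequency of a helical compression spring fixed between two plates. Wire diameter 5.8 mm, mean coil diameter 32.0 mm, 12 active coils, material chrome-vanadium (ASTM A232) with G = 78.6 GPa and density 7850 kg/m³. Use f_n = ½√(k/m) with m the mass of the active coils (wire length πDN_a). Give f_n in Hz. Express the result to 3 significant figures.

k = Gd⁴/(8D³N_a) = (78.6×10³)(5.8⁴)/(8·32.0³·12) = 28.276 N/mm = 28276 N/m
Wire length L = πDN_a = π·32.0·12 = 1206.4 mm
m = ρ·(πd²/4)·L = 7850 × 26.421×10⁻⁶ m² × 1.2064 m = 0.25021 kg
f_n = ½√(k/m) = 0.5·√(28276/0.25021) = 0.5·√(1.1301e+05) = 168.08 Hz

168 Hz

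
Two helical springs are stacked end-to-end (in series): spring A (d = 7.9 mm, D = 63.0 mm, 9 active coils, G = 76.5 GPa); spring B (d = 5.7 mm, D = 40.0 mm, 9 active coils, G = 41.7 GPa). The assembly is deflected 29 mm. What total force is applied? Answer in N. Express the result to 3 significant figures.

k_A = Gd⁴/(8D³N_a) = (76.5×10³)(7.9⁴)/(8·63.0³·9) = 16.551 N/mm
k_B = Gd⁴/(8D³N_a) = (41.7×10³)(5.7⁴)/(8·40.0³·9) = 9.5526 N/mm
Series: 1/k_eq = 1/16.551 + 1/9.5526 = 0.1651; k_eq = 6.0568 N/mm
F = k_eq·δ = 6.0568·29 = 175.65 N

176 N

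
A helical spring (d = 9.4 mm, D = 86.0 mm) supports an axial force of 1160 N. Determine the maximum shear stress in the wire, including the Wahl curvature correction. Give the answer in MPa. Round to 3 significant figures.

Spring index C = D/d = 86.0/9.4 = 9.1489
K_W = (4C−1)/(4C−4) + 0.615/C = 35.596/32.596 + 0.0672 = 1.1593
τ₀ = 8FD/(πd³) = 8·1160·86.0/(π·9.4³) = 798080/2609.4 = 305.85 MPa
τ_max = K·τ₀ = 1.1593 × 305.85 = 354.56 MPa

355 MPa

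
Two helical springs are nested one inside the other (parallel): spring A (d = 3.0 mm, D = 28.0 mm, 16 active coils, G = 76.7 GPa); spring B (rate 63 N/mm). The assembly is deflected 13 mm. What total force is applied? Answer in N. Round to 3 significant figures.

k_A = Gd⁴/(8D³N_a) = (76.7×10³)(3.0⁴)/(8·28.0³·16) = 2.211 N/mm
Parallel: k_eq = 2.211 + 63 = 65.211 N/mm
F = k_eq·δ = 65.211·13 = 847.74 N

848 N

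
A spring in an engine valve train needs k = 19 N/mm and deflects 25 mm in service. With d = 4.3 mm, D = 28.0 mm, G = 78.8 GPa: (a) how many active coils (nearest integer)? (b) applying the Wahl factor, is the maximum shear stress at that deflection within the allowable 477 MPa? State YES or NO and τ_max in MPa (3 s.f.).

N_a = Gd⁴/(8D³k) = (78.8×10³)(4.3⁴)/(8·28.0³·19) = 8.074 → N_a = 8
Actual rate k = Gd⁴/(8D³·8) = 19.175 N/mm
Working load F = kδ = 19.175·25 = 479.39 N
C = 28.0/4.3 = 6.5116; K_W = (4C−1)/(4C−4)+0.615/C = 1.2305
τ_max = K_W·8FD/(πd³) = 1.2305·429.91 = 529.02 MPa
τ_max > 477 MPa → exceeds allowable

(a) 8 coils; (b) NO, τ_max = 529 MPa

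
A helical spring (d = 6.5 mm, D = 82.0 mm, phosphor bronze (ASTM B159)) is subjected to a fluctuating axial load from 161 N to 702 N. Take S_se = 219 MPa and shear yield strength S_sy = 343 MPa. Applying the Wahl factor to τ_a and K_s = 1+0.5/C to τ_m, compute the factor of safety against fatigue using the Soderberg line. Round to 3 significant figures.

C = D/d = 82.0/6.5 = 12.6154; K_W = (4C−1)/(4C−4)+0.615/C = 1.1133; K_s = 1+0.5/C = 1.0396
F_a = (F_max−F_min)/2 = 270.5 N; F_m = (F_max+F_min)/2 = 431.5 N
τ_a = K_W·8F_aD/(πd³) = 1.1133 × 205.67 = 228.98 MPa
τ_m = K_s·8F_mD/(πd³) = 1.0396 × 328.09 = 341.09 MPa
Soderberg: 1/n_f = τ_a/S_se + τ_m/S_sy = 228.98/219 + 341.09/343 = 1.04558 + 0.99445 = 2.04
n_f = 1/2.04 = 0.4902

0.490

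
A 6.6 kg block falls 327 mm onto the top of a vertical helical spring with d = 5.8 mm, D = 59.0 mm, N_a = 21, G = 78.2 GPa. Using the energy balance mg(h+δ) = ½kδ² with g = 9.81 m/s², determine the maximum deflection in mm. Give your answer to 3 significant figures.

k = Gd⁴/(8D³N_a) = (78.2×10³)(5.8⁴)/(8·59.0³·21) = 2.5648 N/mm
W = mg = 6.6 × 9.81 = 64.746 N
½kδ² − Wδ − Wh = 0 → δ = (W + √(W² + 2kWh))/k
δ = (64.746 + √(4192 + 108604))/2.5648 = (64.746 + 335.85)/2.5648 = 156.19 mm

156 mm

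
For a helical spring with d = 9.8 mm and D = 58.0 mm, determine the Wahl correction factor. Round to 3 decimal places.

C = D/d = 58.0/9.8 = 5.9184
K_W = (4C−1)/(4C−4) + 0.615/C = 22.673/19.673 + 0.1039 = 1.2564

1.256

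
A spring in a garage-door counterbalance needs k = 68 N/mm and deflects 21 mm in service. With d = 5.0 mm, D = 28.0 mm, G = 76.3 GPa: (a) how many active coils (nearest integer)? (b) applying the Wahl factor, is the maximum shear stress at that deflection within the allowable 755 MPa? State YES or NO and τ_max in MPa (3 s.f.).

(a) 4 coils; (b) NO, τ_max = 1040 MPa

N_a = Gd⁴/(8D³k) = (76.3×10³)(5.0⁴)/(8·28.0³·68) = 3.993 → N_a = 4
Actual rate k = Gd⁴/(8D³·4) = 67.886 N/mm
Working load F = kδ = 67.886·21 = 1425.6 N
C = 28.0/5.0 = 5.6000; K_W = (4C−1)/(4C−4)+0.615/C = 1.2729
τ_max = K_W·8FD/(πd³) = 1.2729·813.18 = 1035.1 MPa
τ_max > 755 MPa → exceeds allowable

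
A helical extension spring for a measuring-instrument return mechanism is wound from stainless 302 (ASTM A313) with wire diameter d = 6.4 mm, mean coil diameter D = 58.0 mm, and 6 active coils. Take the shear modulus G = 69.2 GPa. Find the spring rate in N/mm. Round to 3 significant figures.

12.4 N/mm

k = Gd⁴/(8D³N_a) = (69.2×10³ × 6.4⁴) / (8 × 58.0³ × 6)
  = 1.16098e+08 / 9.36538e+06 = 12.397 N/mm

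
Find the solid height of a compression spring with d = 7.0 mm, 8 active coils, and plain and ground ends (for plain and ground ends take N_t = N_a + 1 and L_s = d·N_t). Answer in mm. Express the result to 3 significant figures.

plain and ground ends: N_t = N_a + 1 = 8 + 1 = 9
L_s = d·N_t = 7.0 × 9 = 63 mm

63.0 mm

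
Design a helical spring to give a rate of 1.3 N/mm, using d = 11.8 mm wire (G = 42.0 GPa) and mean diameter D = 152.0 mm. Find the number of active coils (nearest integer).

N_a = Gd⁴/(8D³k) = (42.0×10³ × 11.8⁴)/(8 × 152.0³ × 1.3)
    = 8.14287e+08 / 3.65228e+07 = 22.3 → 22 coils

22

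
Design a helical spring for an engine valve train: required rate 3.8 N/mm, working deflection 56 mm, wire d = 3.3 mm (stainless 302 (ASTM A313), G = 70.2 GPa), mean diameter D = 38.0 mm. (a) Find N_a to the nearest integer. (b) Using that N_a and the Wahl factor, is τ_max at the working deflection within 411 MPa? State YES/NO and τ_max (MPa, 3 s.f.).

N_a = Gd⁴/(8D³k) = (70.2×10³)(3.3⁴)/(8·38.0³·3.8) = 4.991 → N_a = 5
Actual rate k = Gd⁴/(8D³·5) = 3.793 N/mm
Working load F = kδ = 3.793·56 = 212.41 N
C = 38.0/3.3 = 11.5152; K_W = (4C−1)/(4C−4)+0.615/C = 1.1247
τ_max = K_W·8FD/(πd³) = 1.1247·571.94 = 643.28 MPa
τ_max > 411 MPa → exceeds allowable

(a) 5 coils; (b) NO, τ_max = 643 MPa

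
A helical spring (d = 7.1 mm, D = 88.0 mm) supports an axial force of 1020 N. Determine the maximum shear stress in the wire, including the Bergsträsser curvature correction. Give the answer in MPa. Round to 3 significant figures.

Spring index C = D/d = 88.0/7.1 = 12.3944
K_B = (4C+2)/(4C−3) = 51.577/46.577 = 1.1073
τ₀ = 8FD/(πd³) = 8·1020·88.0/(π·7.1³) = 718080/1124.4 = 638.63 MPa
τ_max = K·τ₀ = 1.1073 × 638.63 = 707.18 MPa

707 MPa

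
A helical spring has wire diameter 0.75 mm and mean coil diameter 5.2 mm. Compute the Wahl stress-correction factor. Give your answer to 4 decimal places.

1.2151

C = D/d = 5.2/0.75 = 6.9333
K_W = (4C−1)/(4C−4) + 0.615/C = 26.733/23.733 + 0.0887 = 1.2151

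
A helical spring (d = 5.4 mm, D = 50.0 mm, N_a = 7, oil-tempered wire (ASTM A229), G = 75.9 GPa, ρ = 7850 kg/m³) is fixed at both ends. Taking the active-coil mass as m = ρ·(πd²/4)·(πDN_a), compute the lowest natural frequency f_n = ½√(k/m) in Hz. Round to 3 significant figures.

k = Gd⁴/(8D³N_a) = (75.9×10³)(5.4⁴)/(8·50.0³·7) = 9.2197 N/mm = 9219.7 N/m
Wire length L = πDN_a = π·50.0·7 = 1099.6 mm
m = ρ·(πd²/4)·L = 7850 × 22.902×10⁻⁶ m² × 1.0996 m = 0.19768 kg
f_n = ½√(k/m) = 0.5·√(9219.7/0.19768) = 0.5·√(46639) = 107.98 Hz

108 Hz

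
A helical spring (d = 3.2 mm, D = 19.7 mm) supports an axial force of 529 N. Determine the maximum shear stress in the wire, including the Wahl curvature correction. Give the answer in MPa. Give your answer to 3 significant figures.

1010 MPa

Spring index C = D/d = 19.7/3.2 = 6.1562
K_W = (4C−1)/(4C−4) + 0.615/C = 23.625/20.625 + 0.0999 = 1.2454
τ₀ = 8FD/(πd³) = 8·529·19.7/(π·3.2³) = 83370.4/102.94 = 809.86 MPa
τ_max = K·τ₀ = 1.2454 × 809.86 = 1008.6 MPa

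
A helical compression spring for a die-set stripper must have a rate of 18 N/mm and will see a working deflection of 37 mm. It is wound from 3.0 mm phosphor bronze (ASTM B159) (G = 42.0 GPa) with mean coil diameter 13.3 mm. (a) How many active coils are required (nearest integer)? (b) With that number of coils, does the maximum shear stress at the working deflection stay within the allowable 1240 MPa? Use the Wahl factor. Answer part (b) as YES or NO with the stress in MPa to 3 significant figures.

N_a = Gd⁴/(8D³k) = (42.0×10³)(3.0⁴)/(8·13.3³·18) = 10.04 → N_a = 10
Actual rate k = Gd⁴/(8D³·10) = 18.075 N/mm
Working load F = kδ = 18.075·37 = 668.79 N
C = 13.3/3.0 = 4.4333; K_W = (4C−1)/(4C−4)+0.615/C = 1.3572
τ_max = K_W·8FD/(πd³) = 1.3572·838.92 = 1138.6 MPa
τ_max ≤ 1240 MPa → acceptable

(a) 10 coils; (b) YES, τ_max = 1140 MPa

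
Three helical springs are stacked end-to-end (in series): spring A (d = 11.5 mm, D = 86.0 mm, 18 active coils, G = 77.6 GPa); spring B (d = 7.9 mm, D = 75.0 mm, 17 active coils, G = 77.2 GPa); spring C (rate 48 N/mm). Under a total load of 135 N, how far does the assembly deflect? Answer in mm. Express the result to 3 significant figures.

k_A = Gd⁴/(8D³N_a) = (77.6×10³)(11.5⁴)/(8·86.0³·18) = 14.818 N/mm
k_B = Gd⁴/(8D³N_a) = (77.2×10³)(7.9⁴)/(8·75.0³·17) = 5.2409 N/mm
Series: 1/k_eq = 1/14.818 + 1/5.2409 + 1/48 = 0.27913; k_eq = 3.5826 N/mm
δ = F/k_eq = 135/3.5826 = 37.682 mm

37.7 mm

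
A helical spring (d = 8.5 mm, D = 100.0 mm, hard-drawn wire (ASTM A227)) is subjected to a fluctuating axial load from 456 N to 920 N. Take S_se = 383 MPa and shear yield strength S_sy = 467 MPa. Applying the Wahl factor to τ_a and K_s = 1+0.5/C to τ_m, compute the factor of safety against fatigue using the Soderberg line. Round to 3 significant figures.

C = D/d = 100.0/8.5 = 11.7647; K_W = (4C−1)/(4C−4)+0.615/C = 1.1219; K_s = 1+0.5/C = 1.0425
F_a = (F_max−F_min)/2 = 232 N; F_m = (F_max+F_min)/2 = 688 N
τ_a = K_W·8F_aD/(πd³) = 1.1219 × 96.199 = 107.93 MPa
τ_m = K_s·8F_mD/(πd³) = 1.0425 × 285.28 = 297.4 MPa
Soderberg: 1/n_f = τ_a/S_se + τ_m/S_sy = 107.93/383 + 297.4/467 = 0.28180 + 0.63684 = 0.91864
n_f = 1/0.91864 = 1.089

1.09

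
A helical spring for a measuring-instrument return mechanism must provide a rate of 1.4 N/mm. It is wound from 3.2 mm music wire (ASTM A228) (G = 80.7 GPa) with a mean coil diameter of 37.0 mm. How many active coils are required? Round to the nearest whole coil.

N_a = Gd⁴/(8D³k) = (80.7×10³ × 3.2⁴)/(8 × 37.0³ × 1.4)
    = 8.46201e+06 / 567314 = 14.92 → 15 coils

15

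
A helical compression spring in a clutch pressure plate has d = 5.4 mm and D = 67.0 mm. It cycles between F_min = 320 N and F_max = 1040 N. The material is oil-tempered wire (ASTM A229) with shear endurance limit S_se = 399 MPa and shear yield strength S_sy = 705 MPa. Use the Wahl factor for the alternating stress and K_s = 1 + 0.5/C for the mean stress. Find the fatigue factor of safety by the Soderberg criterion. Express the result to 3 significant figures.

0.459

C = D/d = 67.0/5.4 = 12.4074; K_W = (4C−1)/(4C−4)+0.615/C = 1.1153; K_s = 1+0.5/C = 1.0403
F_a = (F_max−F_min)/2 = 360 N; F_m = (F_max+F_min)/2 = 680 N
τ_a = K_W·8F_aD/(πd³) = 1.1153 × 390.06 = 435.04 MPa
τ_m = K_s·8F_mD/(πd³) = 1.0403 × 736.79 = 766.48 MPa
Soderberg: 1/n_f = τ_a/S_se + τ_m/S_sy = 435.04/399 + 766.48/705 = 1.09034 + 1.08720 = 2.1775
n_f = 1/2.1775 = 0.4592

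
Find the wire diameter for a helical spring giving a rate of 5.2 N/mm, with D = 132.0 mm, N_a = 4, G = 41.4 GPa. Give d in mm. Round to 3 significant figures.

9.81 mm

d = (8D³N_a·k / G)^(1/4) = (8·132.0³·4·5.2 / (41.4×10³))^0.25
  = (9244.3)^0.25 = 9.8055 mm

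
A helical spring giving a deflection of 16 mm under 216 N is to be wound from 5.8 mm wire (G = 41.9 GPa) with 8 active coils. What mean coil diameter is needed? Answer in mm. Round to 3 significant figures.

38.0 mm

Required rate k = F/δ = 216/16 = 13.5 N/mm
D = (Gd⁴/(8N_a·k))^(1/3) = (41.9×10³·5.8⁴/(8·8·13.5))^(1/3)
  = (54879.8)^(1/3) = 38.0018 mm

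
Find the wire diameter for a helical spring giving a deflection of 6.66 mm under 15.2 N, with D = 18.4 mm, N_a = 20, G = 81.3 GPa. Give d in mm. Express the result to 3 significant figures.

Required rate k = F/δ = 15.2/6.66 = 2.2823 N/mm
d = (8D³N_a·k / G)^(1/4) = (8·18.4³·20·2.2823 / (81.3×10³))^0.25
  = (27.98)^0.25 = 2.2999 mm

2.30 mm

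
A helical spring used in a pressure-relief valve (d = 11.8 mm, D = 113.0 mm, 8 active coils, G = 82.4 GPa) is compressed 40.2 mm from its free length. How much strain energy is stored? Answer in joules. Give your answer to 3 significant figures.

k = Gd⁴/(8D³N_a) = (82.4×10³)(11.8⁴)/(8·113.0³·8) = 17.3 N/mm
U = ½kδ² = 0.5 × 17.3 × 40.2² = 13979 N·mm = 13.979 J

14.0 J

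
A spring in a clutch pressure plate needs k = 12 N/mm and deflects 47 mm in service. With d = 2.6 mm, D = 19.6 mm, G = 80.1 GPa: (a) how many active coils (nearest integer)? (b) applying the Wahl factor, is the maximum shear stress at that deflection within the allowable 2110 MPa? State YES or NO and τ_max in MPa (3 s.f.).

N_a = Gd⁴/(8D³k) = (80.1×10³)(2.6⁴)/(8·19.6³·12) = 5.064 → N_a = 5
Actual rate k = Gd⁴/(8D³·5) = 12.153 N/mm
Working load F = kδ = 12.153·47 = 571.21 N
C = 19.6/2.6 = 7.5385; K_W = (4C−1)/(4C−4)+0.615/C = 1.1963
τ_max = K_W·8FD/(πd³) = 1.1963·1622.1 = 1940.5 MPa
τ_max ≤ 2110 MPa → acceptable

(a) 5 coils; (b) YES, τ_max = 1940 MPa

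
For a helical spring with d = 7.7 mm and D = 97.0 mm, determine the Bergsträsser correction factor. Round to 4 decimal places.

C = D/d = 97.0/7.7 = 12.5974
K_B = (4C+2)/(4C−3) = 52.390/47.390 = 1.1055

1.1055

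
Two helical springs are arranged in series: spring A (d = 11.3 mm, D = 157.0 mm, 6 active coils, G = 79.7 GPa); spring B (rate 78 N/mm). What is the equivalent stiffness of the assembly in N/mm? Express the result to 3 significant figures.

6.42 N/mm

k_A = Gd⁴/(8D³N_a) = (79.7×10³)(11.3⁴)/(8·157.0³·6) = 6.9957 N/mm
Series: 1/k_eq = 1/6.9957 + 1/78 = 0.15577; k_eq = 6.4199 N/mm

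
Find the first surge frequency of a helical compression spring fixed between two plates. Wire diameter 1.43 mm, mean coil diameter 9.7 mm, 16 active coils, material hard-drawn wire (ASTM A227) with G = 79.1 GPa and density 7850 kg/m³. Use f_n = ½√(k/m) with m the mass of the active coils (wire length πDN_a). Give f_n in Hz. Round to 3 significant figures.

339 Hz

k = Gd⁴/(8D³N_a) = (79.1×10³)(1.43⁴)/(8·9.7³·16) = 2.8314 N/mm = 2831.4 N/m
Wire length L = πDN_a = π·9.7·16 = 487.58 mm
m = ρ·(πd²/4)·L = 7850 × 1.6061×10⁻⁶ m² × 0.48758 m = 0.0061471 kg
f_n = ½√(k/m) = 0.5·√(2831.4/0.0061471) = 0.5·√(4.606e+05) = 339.34 Hz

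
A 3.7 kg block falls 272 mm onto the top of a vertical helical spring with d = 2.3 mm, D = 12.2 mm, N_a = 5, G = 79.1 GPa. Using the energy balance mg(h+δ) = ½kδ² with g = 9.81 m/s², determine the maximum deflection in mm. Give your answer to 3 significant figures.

26.7 mm

k = Gd⁴/(8D³N_a) = (79.1×10³)(2.3⁴)/(8·12.2³·5) = 30.475 N/mm
W = mg = 3.7 × 9.81 = 36.297 N
½kδ² − Wδ − Wh = 0 → δ = (W + √(W² + 2kWh))/k
δ = (36.297 + √(1317.5 + 601753))/30.475 = (36.297 + 776.58)/30.475 = 26.673 mm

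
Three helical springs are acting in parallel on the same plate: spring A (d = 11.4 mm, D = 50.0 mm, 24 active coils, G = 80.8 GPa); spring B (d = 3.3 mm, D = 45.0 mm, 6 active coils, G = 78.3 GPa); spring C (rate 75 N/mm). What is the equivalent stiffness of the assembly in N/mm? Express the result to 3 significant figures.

k_A = Gd⁴/(8D³N_a) = (80.8×10³)(11.4⁴)/(8·50.0³·24) = 56.862 N/mm
k_B = Gd⁴/(8D³N_a) = (78.3×10³)(3.3⁴)/(8·45.0³·6) = 2.1229 N/mm
Parallel: k_eq = 56.862 + 2.1229 + 75 = 133.98 N/mm

134 N/mm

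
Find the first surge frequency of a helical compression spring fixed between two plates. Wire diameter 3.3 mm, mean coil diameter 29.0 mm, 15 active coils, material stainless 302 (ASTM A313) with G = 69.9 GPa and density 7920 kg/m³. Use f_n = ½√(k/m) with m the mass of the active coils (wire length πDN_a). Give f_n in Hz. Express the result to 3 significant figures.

k = Gd⁴/(8D³N_a) = (69.9×10³)(3.3⁴)/(8·29.0³·15) = 2.8324 N/mm = 2832.4 N/m
Wire length L = πDN_a = π·29.0·15 = 1366.6 mm
m = ρ·(πd²/4)·L = 7920 × 8.553×10⁻⁶ m² × 1.3666 m = 0.092573 kg
f_n = ½√(k/m) = 0.5·√(2832.4/0.092573) = 0.5·√(30597) = 87.46 Hz

87.5 Hz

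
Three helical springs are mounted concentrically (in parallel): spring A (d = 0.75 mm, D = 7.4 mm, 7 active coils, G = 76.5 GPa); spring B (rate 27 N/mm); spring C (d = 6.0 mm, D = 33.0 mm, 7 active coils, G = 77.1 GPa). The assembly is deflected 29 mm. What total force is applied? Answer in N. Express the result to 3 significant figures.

k_A = Gd⁴/(8D³N_a) = (76.5×10³)(0.75⁴)/(8·7.4³·7) = 1.0667 N/mm
k_C = Gd⁴/(8D³N_a) = (77.1×10³)(6.0⁴)/(8·33.0³·7) = 49.651 N/mm
Parallel: k_eq = 1.0667 + 27 + 49.651 = 77.718 N/mm
F = k_eq·δ = 77.718·29 = 2253.8 N

2250 N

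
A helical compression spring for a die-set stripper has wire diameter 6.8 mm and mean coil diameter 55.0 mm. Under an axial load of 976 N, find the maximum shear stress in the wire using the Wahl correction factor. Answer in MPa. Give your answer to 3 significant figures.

Spring index C = D/d = 55.0/6.8 = 8.0882
K_W = (4C−1)/(4C−4) + 0.615/C = 31.353/28.353 + 0.0760 = 1.1818
τ₀ = 8FD/(πd³) = 8·976·55.0/(π·6.8³) = 429440/987.82 = 434.74 MPa
τ_max = K·τ₀ = 1.1818 × 434.74 = 513.79 MPa

514 MPa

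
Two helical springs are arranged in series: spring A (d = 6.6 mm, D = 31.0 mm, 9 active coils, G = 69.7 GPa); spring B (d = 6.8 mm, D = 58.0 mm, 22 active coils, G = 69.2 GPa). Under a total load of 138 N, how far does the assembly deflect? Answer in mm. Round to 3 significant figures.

34.3 mm

k_A = Gd⁴/(8D³N_a) = (69.7×10³)(6.6⁴)/(8·31.0³·9) = 61.658 N/mm
k_B = Gd⁴/(8D³N_a) = (69.2×10³)(6.8⁴)/(8·58.0³·22) = 4.3087 N/mm
Series: 1/k_eq = 1/61.658 + 1/4.3087 = 0.24831; k_eq = 4.0273 N/mm
δ = F/k_eq = 138/4.0273 = 34.266 mm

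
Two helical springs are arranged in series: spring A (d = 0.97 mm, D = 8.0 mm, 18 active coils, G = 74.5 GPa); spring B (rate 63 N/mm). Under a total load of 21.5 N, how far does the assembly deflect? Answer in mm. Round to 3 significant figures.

k_A = Gd⁴/(8D³N_a) = (74.5×10³)(0.97⁴)/(8·8.0³·18) = 0.89456 N/mm
Series: 1/k_eq = 1/0.89456 + 1/63 = 1.1337; k_eq = 0.88204 N/mm
δ = F/k_eq = 21.5/0.88204 = 24.375 mm

24.4 mm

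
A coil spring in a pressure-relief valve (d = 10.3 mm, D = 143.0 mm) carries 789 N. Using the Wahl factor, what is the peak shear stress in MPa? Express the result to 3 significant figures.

Spring index C = D/d = 143.0/10.3 = 13.8835
K_W = (4C−1)/(4C−4) + 0.615/C = 54.534/51.534 + 0.0443 = 1.1025
τ₀ = 8FD/(πd³) = 8·789·143.0/(π·10.3³) = 902616/3432.9 = 262.93 MPa
τ_max = K·τ₀ = 1.1025 × 262.93 = 289.88 MPa

290 MPa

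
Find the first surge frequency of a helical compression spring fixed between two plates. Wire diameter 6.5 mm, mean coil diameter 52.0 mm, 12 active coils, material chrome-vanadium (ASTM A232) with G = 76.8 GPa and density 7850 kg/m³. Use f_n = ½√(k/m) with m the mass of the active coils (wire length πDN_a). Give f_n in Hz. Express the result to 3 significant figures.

70.5 Hz

k = Gd⁴/(8D³N_a) = (76.8×10³)(6.5⁴)/(8·52.0³·12) = 10.156 N/mm = 10156 N/m
Wire length L = πDN_a = π·52.0·12 = 1960.4 mm
m = ρ·(πd²/4)·L = 7850 × 33.183×10⁻⁶ m² × 1.9604 m = 0.51065 kg
f_n = ½√(k/m) = 0.5·√(10156/0.51065) = 0.5·√(19889) = 70.514 Hz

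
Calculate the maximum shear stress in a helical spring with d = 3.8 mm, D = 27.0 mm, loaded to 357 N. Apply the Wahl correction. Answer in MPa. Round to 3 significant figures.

Spring index C = D/d = 27.0/3.8 = 7.1053
K_W = (4C−1)/(4C−4) + 0.615/C = 27.421/24.421 + 0.0866 = 1.2094
τ₀ = 8FD/(πd³) = 8·357·27.0/(π·3.8³) = 77112/172.39 = 447.32 MPa
τ_max = K·τ₀ = 1.2094 × 447.32 = 540.99 MPa

541 MPa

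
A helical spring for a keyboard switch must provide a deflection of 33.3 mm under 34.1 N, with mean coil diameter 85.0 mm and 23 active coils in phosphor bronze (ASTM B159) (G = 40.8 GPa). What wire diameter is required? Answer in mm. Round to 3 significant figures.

7.30 mm

Required rate k = F/δ = 34.1/33.3 = 1.024 N/mm
d = (8D³N_a·k / G)^(1/4) = (8·85.0³·23·1.024 / (40.8×10³))^0.25
  = (2836.1)^0.25 = 7.2976 mm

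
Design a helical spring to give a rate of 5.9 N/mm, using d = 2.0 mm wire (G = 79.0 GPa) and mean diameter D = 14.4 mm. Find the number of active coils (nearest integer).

9

N_a = Gd⁴/(8D³k) = (79.0×10³ × 2.0⁴)/(8 × 14.4³ × 5.9)
    = 1.264e+06 / 140938 = 8.968 → 9 coils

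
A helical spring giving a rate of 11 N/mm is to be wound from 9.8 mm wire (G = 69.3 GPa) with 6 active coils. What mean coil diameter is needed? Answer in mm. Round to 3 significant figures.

D = (Gd⁴/(8N_a·k))^(1/3) = (69.3×10³·9.8⁴/(8·6·11))^(1/3)
  = (1.21061e+06)^(1/3) = 106.5781 mm

107 mm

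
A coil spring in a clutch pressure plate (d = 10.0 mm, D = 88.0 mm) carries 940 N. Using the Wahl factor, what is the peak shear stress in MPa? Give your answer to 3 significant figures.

246 MPa

Spring index C = D/d = 88.0/10.0 = 8.8000
K_W = (4C−1)/(4C−4) + 0.615/C = 34.200/31.200 + 0.0699 = 1.1660
τ₀ = 8FD/(πd³) = 8·940·88.0/(π·10.0³) = 661760/3141.6 = 210.64 MPa
τ_max = K·τ₀ = 1.1660 × 210.64 = 245.62 MPa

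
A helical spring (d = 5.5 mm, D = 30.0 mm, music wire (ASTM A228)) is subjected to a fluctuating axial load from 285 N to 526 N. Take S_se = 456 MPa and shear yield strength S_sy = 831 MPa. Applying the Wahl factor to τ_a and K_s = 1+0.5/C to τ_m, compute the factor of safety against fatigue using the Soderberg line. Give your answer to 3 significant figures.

2.50

C = D/d = 30.0/5.5 = 5.4545; K_W = (4C−1)/(4C−4)+0.615/C = 1.2811; K_s = 1+0.5/C = 1.0917
F_a = (F_max−F_min)/2 = 120.5 N; F_m = (F_max+F_min)/2 = 405.5 N
τ_a = K_W·8F_aD/(πd³) = 1.2811 × 55.33 = 70.884 MPa
τ_m = K_s·8F_mD/(πd³) = 1.0917 × 186.19 = 203.26 MPa
Soderberg: 1/n_f = τ_a/S_se + τ_m/S_sy = 70.884/456 + 203.26/831 = 0.15545 + 0.24460 = 0.40005
n_f = 1/0.40005 = 2.5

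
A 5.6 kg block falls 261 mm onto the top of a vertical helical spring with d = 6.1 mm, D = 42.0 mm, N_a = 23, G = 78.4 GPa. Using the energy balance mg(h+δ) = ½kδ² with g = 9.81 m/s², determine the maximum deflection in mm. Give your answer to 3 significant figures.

67.3 mm

k = Gd⁴/(8D³N_a) = (78.4×10³)(6.1⁴)/(8·42.0³·23) = 7.9629 N/mm
W = mg = 5.6 × 9.81 = 54.936 N
½kδ² − Wδ − Wh = 0 → δ = (W + √(W² + 2kWh))/k
δ = (54.936 + √(3018 + 228348))/7.9629 = (54.936 + 481.01)/7.9629 = 67.305 mm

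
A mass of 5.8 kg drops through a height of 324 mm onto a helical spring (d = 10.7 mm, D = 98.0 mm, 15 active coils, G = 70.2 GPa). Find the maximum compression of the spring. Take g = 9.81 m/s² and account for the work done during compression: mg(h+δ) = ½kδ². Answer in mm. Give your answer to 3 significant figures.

74.6 mm

k = Gd⁴/(8D³N_a) = (70.2×10³)(10.7⁴)/(8·98.0³·15) = 8.1473 N/mm
W = mg = 5.8 × 9.81 = 56.898 N
½kδ² − Wδ − Wh = 0 → δ = (W + √(W² + 2kWh))/k
δ = (56.898 + √(3237.4 + 300390))/8.1473 = (56.898 + 551.02)/8.1473 = 74.616 mm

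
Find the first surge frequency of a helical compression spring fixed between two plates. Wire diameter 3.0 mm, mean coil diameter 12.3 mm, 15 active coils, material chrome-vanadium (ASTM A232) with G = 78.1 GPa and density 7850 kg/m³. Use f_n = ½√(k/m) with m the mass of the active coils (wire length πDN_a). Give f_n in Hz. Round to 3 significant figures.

k = Gd⁴/(8D³N_a) = (78.1×10³)(3.0⁴)/(8·12.3³·15) = 28.33 N/mm = 28330 N/m
Wire length L = πDN_a = π·12.3·15 = 579.62 mm
m = ρ·(πd²/4)·L = 7850 × 7.0686×10⁻⁶ m² × 0.57962 m = 0.032162 kg
f_n = ½√(k/m) = 0.5·√(28330/0.032162) = 0.5·√(8.8083e+05) = 469.26 Hz

469 Hz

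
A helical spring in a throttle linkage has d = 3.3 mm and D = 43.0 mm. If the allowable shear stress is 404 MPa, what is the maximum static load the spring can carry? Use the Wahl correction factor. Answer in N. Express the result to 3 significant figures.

120 N

C = D/d = 43.0/3.3 = 13.0303
K_W = (4C−1)/(4C−4) + 0.615/C = 51.121/48.121 + 0.0472 = 1.1095
τ_max = K·8FD/(πd³) → F_max = τ_allow·πd³/(8DK)
F_max = 404·π·3.3³/(8·43.0·1.1095) = 45611/381.68 = 119.5 N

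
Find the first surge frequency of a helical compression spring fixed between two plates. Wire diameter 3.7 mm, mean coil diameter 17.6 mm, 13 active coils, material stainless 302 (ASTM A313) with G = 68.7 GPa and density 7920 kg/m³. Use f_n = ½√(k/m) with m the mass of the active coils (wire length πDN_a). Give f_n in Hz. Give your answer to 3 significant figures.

k = Gd⁴/(8D³N_a) = (68.7×10³)(3.7⁴)/(8·17.6³·13) = 22.709 N/mm = 22709 N/m
Wire length L = πDN_a = π·17.6·13 = 718.8 mm
m = ρ·(πd²/4)·L = 7920 × 10.752×10⁻⁶ m² × 0.7188 m = 0.06121 kg
f_n = ½√(k/m) = 0.5·√(22709/0.06121) = 0.5·√(3.7099e+05) = 304.55 Hz

305 Hz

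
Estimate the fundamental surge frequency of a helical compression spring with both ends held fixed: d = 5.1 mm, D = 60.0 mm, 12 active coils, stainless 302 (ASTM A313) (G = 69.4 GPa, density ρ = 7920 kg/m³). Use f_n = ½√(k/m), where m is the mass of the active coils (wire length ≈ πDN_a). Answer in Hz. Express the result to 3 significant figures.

k = Gd⁴/(8D³N_a) = (69.4×10³)(5.1⁴)/(8·60.0³·12) = 2.2642 N/mm = 2264.2 N/m
Wire length L = πDN_a = π·60.0·12 = 2261.9 mm
m = ρ·(πd²/4)·L = 7920 × 20.428×10⁻⁶ m² × 2.2619 m = 0.36596 kg
f_n = ½√(k/m) = 0.5·√(2264.2/0.36596) = 0.5·√(6187) = 39.329 Hz

39.3 Hz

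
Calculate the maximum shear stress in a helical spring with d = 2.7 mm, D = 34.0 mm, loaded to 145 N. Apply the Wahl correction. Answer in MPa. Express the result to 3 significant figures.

710 MPa

Spring index C = D/d = 34.0/2.7 = 12.5926
K_W = (4C−1)/(4C−4) + 0.615/C = 49.370/46.370 + 0.0488 = 1.1135
τ₀ = 8FD/(πd³) = 8·145·34.0/(π·2.7³) = 39440/61.836 = 637.82 MPa
τ_max = K·τ₀ = 1.1135 × 637.82 = 710.23 MPa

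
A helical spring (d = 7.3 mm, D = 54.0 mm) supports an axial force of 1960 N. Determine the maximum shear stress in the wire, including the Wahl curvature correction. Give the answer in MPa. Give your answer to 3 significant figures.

Spring index C = D/d = 54.0/7.3 = 7.3973
K_W = (4C−1)/(4C−4) + 0.615/C = 28.589/25.589 + 0.0831 = 1.2004
τ₀ = 8FD/(πd³) = 8·1960·54.0/(π·7.3³) = 846720/1222.1 = 692.82 MPa
τ_max = K·τ₀ = 1.2004 × 692.82 = 831.65 MPa

832 MPa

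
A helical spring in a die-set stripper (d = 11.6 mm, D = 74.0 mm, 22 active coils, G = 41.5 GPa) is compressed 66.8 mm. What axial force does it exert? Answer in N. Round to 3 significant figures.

k = Gd⁴/(8D³N_a) = (41.5×10³)(11.6⁴)/(8·74.0³·22) = 10.536 N/mm
F = k·δ = 10.536 × 66.8 = 703.8 N

704 N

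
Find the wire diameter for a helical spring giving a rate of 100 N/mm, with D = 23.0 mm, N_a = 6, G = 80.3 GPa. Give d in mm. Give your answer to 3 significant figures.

5.19 mm

d = (8D³N_a·k / G)^(1/4) = (8·23.0³·6·100 / (80.3×10³))^0.25
  = (727.29)^0.25 = 5.1931 mm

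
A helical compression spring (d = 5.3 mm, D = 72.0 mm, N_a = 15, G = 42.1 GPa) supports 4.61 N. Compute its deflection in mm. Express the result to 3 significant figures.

k = Gd⁴/(8D³N_a) = (42.1×10³)(5.3⁴)/(8·72.0³·15) = 0.74166 N/mm
δ = F/k = 4.61 / 0.74166 = 6.2158 mm

6.22 mm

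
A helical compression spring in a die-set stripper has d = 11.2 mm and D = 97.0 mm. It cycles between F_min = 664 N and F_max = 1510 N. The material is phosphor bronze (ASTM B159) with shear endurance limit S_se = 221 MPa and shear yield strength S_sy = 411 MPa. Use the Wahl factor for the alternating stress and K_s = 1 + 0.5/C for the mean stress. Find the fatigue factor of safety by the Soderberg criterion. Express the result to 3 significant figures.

C = D/d = 97.0/11.2 = 8.6607; K_W = (4C−1)/(4C−4)+0.615/C = 1.1689; K_s = 1+0.5/C = 1.0577
F_a = (F_max−F_min)/2 = 423 N; F_m = (F_max+F_min)/2 = 1087 N
τ_a = K_W·8F_aD/(πd³) = 1.1689 × 74.37 = 86.932 MPa
τ_m = K_s·8F_mD/(πd³) = 1.0577 × 191.11 = 202.14 MPa
Soderberg: 1/n_f = τ_a/S_se + τ_m/S_sy = 86.932/221 + 202.14/411 = 0.39336 + 0.49184 = 0.88519
n_f = 1/0.88519 = 1.13

1.13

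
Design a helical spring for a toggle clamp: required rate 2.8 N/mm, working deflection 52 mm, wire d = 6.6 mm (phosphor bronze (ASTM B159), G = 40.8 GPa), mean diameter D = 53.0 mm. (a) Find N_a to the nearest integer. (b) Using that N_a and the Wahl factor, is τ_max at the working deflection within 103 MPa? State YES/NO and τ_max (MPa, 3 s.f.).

(a) 23 coils; (b) YES, τ_max = 81.6 MPa

N_a = Gd⁴/(8D³k) = (40.8×10³)(6.6⁴)/(8·53.0³·2.8) = 23.21 → N_a = 23
Actual rate k = Gd⁴/(8D³·23) = 2.8261 N/mm
Working load F = kδ = 2.8261·52 = 146.96 N
C = 53.0/6.6 = 8.0303; K_W = (4C−1)/(4C−4)+0.615/C = 1.1833
τ_max = K_W·8FD/(πd³) = 1.1833·68.989 = 81.632 MPa
τ_max ≤ 103 MPa → acceptable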